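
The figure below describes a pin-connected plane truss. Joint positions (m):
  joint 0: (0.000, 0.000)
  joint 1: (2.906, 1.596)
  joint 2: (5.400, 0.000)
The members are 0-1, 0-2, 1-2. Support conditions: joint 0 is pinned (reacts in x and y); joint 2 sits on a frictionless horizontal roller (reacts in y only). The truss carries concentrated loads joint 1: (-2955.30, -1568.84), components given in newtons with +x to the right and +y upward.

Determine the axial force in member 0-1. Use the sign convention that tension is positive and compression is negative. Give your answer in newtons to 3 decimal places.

N=3 nodes, M=3 members, R=3 reactions → 2N=6, M+R=6
member 0 (0-1): L=3.3154, (cx,cy)=(0.8765,0.4814)
member 1 (0-2): L=5.4000, (cx,cy)=(1.0000,0.0000)
member 2 (1-2): L=2.9610, (cx,cy)=(0.8423,-0.5390)
solve A·x = −loads:
  F[0-1] = -3319.6371 N (compression)
  F[0-2] = -45.6092 N (compression)
  F[1-2] = +54.1487 N (tension)
  Rx@0 = +2955.3000 N
  Ry@0 = +1598.0270 N
  Ry@2 = -29.1870 N

-3319.637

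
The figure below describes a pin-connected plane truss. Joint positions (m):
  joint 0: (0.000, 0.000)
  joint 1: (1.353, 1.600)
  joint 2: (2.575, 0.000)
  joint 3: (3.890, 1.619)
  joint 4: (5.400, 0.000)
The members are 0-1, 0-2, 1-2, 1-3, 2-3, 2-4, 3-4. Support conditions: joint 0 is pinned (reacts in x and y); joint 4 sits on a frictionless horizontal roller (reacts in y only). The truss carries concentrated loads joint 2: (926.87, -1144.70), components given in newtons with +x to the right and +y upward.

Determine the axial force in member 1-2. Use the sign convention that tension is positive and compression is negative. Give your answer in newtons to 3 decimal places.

744.498

N=5 nodes, M=7 members, R=3 reactions → 2N=10, M+R=10
member 0 (0-1): L=2.0954, (cx,cy)=(0.6457,0.7636)
member 1 (0-2): L=2.5750, (cx,cy)=(1.0000,0.0000)
member 2 (1-2): L=2.0133, (cx,cy)=(0.6070,-0.7947)
member 3 (1-3): L=2.5371, (cx,cy)=(1.0000,0.0075)
member 4 (2-3): L=2.0858, (cx,cy)=(0.6305,0.7762)
member 5 (2-4): L=2.8250, (cx,cy)=(1.0000,0.0000)
member 6 (3-4): L=2.2139, (cx,cy)=(0.6821,-0.7313)
solve A·x = −loads:
  F[0-1] = -784.2577 N (compression)
  F[0-2] = +1433.2706 N (tension)
  F[1-2] = +744.4984 N (tension)
  F[1-3] = -958.3161 N (compression)
  F[2-3] = +712.4675 N (tension)
  F[2-4] = +509.1025 N (tension)
  F[3-4] = -746.4182 N (compression)
  Rx@0 = -926.8700 N
  Ry@0 = +598.8477 N
  Ry@4 = +545.8523 N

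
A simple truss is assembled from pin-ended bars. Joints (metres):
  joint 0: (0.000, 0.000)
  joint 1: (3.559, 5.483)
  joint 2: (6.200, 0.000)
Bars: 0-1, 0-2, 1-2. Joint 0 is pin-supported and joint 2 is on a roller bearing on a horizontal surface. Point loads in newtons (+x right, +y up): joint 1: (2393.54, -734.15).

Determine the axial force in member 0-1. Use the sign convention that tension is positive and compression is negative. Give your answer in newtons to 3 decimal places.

N=3 nodes, M=3 members, R=3 reactions → 2N=6, M+R=6
member 0 (0-1): L=6.5368, (cx,cy)=(0.5445,0.8388)
member 1 (0-2): L=6.2000, (cx,cy)=(1.0000,0.0000)
member 2 (1-2): L=6.0859, (cx,cy)=(0.4340,-0.9009)
solve A·x = −loads:
  F[0-1] = +2150.7357 N (tension)
  F[0-2] = +1222.5592 N (tension)
  F[1-2] = -2817.2557 N (compression)
  Rx@0 = -2393.5400 N
  Ry@0 = -1804.0145 N
  Ry@2 = +2538.1645 N

2150.736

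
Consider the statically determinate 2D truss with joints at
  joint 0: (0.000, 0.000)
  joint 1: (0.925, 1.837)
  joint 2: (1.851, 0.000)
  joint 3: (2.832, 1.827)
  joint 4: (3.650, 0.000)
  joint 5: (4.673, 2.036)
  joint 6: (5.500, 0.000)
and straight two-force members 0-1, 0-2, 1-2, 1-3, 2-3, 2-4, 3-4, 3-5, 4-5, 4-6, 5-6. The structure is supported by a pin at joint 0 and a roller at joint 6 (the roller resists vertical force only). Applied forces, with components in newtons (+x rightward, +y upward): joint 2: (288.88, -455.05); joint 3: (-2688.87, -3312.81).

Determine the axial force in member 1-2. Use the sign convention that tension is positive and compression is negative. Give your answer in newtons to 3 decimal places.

N=7 nodes, M=11 members, R=3 reactions → 2N=14, M+R=14
member 0 (0-1): L=2.0567, (cx,cy)=(0.4497,0.8932)
member 1 (0-2): L=1.8510, (cx,cy)=(1.0000,0.0000)
member 2 (1-2): L=2.0572, (cx,cy)=(0.4501,-0.8930)
member 3 (1-3): L=1.9070, (cx,cy)=(1.0000,-0.0052)
member 4 (2-3): L=2.0737, (cx,cy)=(0.4731,0.8810)
member 5 (2-4): L=1.7990, (cx,cy)=(1.0000,0.0000)
member 6 (3-4): L=2.0018, (cx,cy)=(0.4086,-0.9127)
member 7 (3-5): L=1.8528, (cx,cy)=(0.9936,0.1128)
member 8 (4-5): L=2.2786, (cx,cy)=(0.4490,0.8935)
member 9 (4-6): L=1.8500, (cx,cy)=(1.0000,0.0000)
member 10 (5-6): L=2.1975, (cx,cy)=(0.3763,-0.9265)
solve A·x = −loads:
  F[0-1] = -3137.3039 N (compression)
  F[0-2] = -989.0187 N (compression)
  F[1-2] = +3154.6147 N (tension)
  F[1-3] = -2830.9900 N (compression)
  F[2-3] = -2680.8546 N (compression)
  F[2-4] = +1410.2976 N (tension)
  F[3-4] = -1173.8790 N (compression)
  F[3-5] = -936.5814 N (compression)
  F[4-5] = +1199.0342 N (tension)
  F[4-6] = +392.2755 N (tension)
  F[5-6] = -1042.3761 N (compression)
  Rx@0 = +2399.9900 N
  Ry@0 = +2802.1127 N
  Ry@6 = +965.7473 N

3154.615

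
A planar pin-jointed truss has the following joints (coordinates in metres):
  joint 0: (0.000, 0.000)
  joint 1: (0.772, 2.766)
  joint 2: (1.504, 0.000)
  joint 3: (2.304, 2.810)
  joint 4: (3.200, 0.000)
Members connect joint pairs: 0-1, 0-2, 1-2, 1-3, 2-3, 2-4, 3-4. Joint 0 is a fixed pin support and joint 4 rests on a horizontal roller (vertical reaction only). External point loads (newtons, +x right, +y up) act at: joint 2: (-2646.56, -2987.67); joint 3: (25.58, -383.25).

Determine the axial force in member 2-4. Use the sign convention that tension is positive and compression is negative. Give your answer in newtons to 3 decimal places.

N=5 nodes, M=7 members, R=3 reactions → 2N=10, M+R=10
member 0 (0-1): L=2.8717, (cx,cy)=(0.2688,0.9632)
member 1 (0-2): L=1.5040, (cx,cy)=(1.0000,0.0000)
member 2 (1-2): L=2.8612, (cx,cy)=(0.2558,-0.9667)
member 3 (1-3): L=1.5326, (cx,cy)=(0.9996,0.0287)
member 4 (2-3): L=2.9217, (cx,cy)=(0.2738,0.9618)
member 5 (2-4): L=1.6960, (cx,cy)=(1.0000,0.0000)
member 6 (3-4): L=2.9494, (cx,cy)=(0.3038,-0.9527)
solve A·x = −loads:
  F[0-1] = -1732.0739 N (compression)
  F[0-2] = -2155.3483 N (compression)
  F[1-2] = +1698.9975 N (tension)
  F[1-3] = -900.6659 N (compression)
  F[2-3] = +1398.6689 N (tension)
  F[2-4] = +542.8954 N (tension)
  F[3-4] = -1787.0666 N (compression)
  Rx@0 = +2620.9800 N
  Ry@0 = +1668.3127 N
  Ry@4 = +1702.6073 N

542.895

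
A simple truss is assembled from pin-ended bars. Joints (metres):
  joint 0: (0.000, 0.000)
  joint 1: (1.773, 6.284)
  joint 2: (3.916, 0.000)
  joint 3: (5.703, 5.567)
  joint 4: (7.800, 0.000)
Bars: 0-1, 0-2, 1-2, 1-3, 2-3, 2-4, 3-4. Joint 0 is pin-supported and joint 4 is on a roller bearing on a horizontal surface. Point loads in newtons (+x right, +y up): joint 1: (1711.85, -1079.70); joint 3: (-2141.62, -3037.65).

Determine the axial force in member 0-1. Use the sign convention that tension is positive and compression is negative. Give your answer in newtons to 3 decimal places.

-1870.598

N=5 nodes, M=7 members, R=3 reactions → 2N=10, M+R=10
member 0 (0-1): L=6.5293, (cx,cy)=(0.2715,0.9624)
member 1 (0-2): L=3.9160, (cx,cy)=(1.0000,0.0000)
member 2 (1-2): L=6.6394, (cx,cy)=(0.3228,-0.9465)
member 3 (1-3): L=3.9949, (cx,cy)=(0.9838,-0.1795)
member 4 (2-3): L=5.8468, (cx,cy)=(0.3056,0.9521)
member 5 (2-4): L=3.8840, (cx,cy)=(1.0000,0.0000)
member 6 (3-4): L=5.9489, (cx,cy)=(0.3525,-0.9358)
solve A·x = −loads:
  F[0-1] = -1870.5982 N (compression)
  F[0-2] = +78.1794 N (tension)
  F[1-2] = +1268.1527 N (tension)
  F[1-3] = -2672.5211 N (compression)
  F[2-3] = -1260.5996 N (compression)
  F[2-4] = +872.7910 N (tension)
  F[3-4] = -2475.9700 N (compression)
  Rx@0 = +429.7700 N
  Ry@0 = +1800.3124 N
  Ry@4 = +2317.0376 N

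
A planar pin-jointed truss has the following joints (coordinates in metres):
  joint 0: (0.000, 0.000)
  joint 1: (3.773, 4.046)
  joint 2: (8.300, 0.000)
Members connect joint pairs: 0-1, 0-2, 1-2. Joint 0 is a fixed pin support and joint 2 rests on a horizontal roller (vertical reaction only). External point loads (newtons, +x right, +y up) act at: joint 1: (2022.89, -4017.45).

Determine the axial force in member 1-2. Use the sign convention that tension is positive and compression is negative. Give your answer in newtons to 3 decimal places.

-4220.295

N=3 nodes, M=3 members, R=3 reactions → 2N=6, M+R=6
member 0 (0-1): L=5.5322, (cx,cy)=(0.6820,0.7313)
member 1 (0-2): L=8.3000, (cx,cy)=(1.0000,0.0000)
member 2 (1-2): L=6.0716, (cx,cy)=(0.7456,-0.6664)
solve A·x = −loads:
  F[0-1] = -1647.7840 N (compression)
  F[0-2] = +3146.6830 N (tension)
  F[1-2] = -4220.2951 N (compression)
  Rx@0 = -2022.8900 N
  Ry@0 = +1205.1064 N
  Ry@2 = +2812.3436 N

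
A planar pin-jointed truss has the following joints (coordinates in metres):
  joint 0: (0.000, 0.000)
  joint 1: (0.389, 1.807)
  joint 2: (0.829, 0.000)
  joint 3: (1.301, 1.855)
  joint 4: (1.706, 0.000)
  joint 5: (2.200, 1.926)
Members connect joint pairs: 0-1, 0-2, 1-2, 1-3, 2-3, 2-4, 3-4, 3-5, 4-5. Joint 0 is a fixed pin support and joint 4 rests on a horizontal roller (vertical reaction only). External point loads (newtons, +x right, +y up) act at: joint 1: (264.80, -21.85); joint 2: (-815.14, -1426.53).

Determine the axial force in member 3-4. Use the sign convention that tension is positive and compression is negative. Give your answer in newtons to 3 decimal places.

N=6 nodes, M=9 members, R=3 reactions → 2N=12, M+R=12
member 0 (0-1): L=1.8484, (cx,cy)=(0.2105,0.9776)
member 1 (0-2): L=0.8290, (cx,cy)=(1.0000,0.0000)
member 2 (1-2): L=1.8598, (cx,cy)=(0.2366,-0.9716)
member 3 (1-3): L=0.9133, (cx,cy)=(0.9986,0.0526)
member 4 (2-3): L=1.9141, (cx,cy)=(0.2466,0.9691)
member 5 (2-4): L=0.8770, (cx,cy)=(1.0000,0.0000)
member 6 (3-4): L=1.8987, (cx,cy)=(0.2133,-0.9770)
member 7 (3-5): L=0.9018, (cx,cy)=(0.9969,0.0787)
member 8 (4-5): L=1.9883, (cx,cy)=(0.2484,0.9686)
solve A·x = −loads:
  F[0-1] = -480.4852 N (compression)
  F[0-2] = -449.2206 N (compression)
  F[1-2] = +435.5570 N (tension)
  F[1-3] = -469.6147 N (compression)
  F[2-3] = +1035.3086 N (tension)
  F[2-4] = +213.6688 N (tension)
  F[3-4] = -1001.7092 N (compression)
  F[3-5] = -0.0000 N (compression)
  F[4-5] = +0.0000 N (tension)
  Rx@0 = +550.3400 N
  Ry@0 = +469.7243 N
  Ry@4 = +978.6557 N

-1001.709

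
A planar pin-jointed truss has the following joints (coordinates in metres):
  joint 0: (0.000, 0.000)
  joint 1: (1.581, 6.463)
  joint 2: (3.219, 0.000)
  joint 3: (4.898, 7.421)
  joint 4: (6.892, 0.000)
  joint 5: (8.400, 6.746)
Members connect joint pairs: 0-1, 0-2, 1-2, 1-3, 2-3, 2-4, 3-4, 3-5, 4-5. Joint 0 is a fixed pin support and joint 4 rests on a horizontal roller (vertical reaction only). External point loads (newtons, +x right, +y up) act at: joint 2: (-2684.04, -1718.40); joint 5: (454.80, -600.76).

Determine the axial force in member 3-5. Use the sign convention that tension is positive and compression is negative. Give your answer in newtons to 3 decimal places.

N=6 nodes, M=9 members, R=3 reactions → 2N=12, M+R=12
member 0 (0-1): L=6.6536, (cx,cy)=(0.2376,0.9714)
member 1 (0-2): L=3.2190, (cx,cy)=(1.0000,0.0000)
member 2 (1-2): L=6.6673, (cx,cy)=(0.2457,-0.9694)
member 3 (1-3): L=3.4526, (cx,cy)=(0.9607,0.2775)
member 4 (2-3): L=7.6086, (cx,cy)=(0.2207,0.9753)
member 5 (2-4): L=3.6730, (cx,cy)=(1.0000,0.0000)
member 6 (3-4): L=7.6842, (cx,cy)=(0.2595,-0.9657)
member 7 (3-5): L=3.5665, (cx,cy)=(0.9819,-0.1893)
member 8 (4-5): L=6.9125, (cx,cy)=(0.2182,0.9759)
solve A·x = −loads:
  F[0-1] = -349.1851 N (compression)
  F[0-2] = -2146.2677 N (compression)
  F[1-2] = +303.0071 N (tension)
  F[1-3] = -163.8474 N (compression)
  F[2-3] = +1460.6883 N (tension)
  F[2-4] = +289.8801 N (tension)
  F[3-4] = -1540.8537 N (compression)
  F[3-5] = +575.1553 N (tension)
  F[4-5] = -504.0446 N (compression)
  Rx@0 = +2229.2400 N
  Ry@0 = +339.1840 N
  Ry@4 = +1979.9760 N

575.155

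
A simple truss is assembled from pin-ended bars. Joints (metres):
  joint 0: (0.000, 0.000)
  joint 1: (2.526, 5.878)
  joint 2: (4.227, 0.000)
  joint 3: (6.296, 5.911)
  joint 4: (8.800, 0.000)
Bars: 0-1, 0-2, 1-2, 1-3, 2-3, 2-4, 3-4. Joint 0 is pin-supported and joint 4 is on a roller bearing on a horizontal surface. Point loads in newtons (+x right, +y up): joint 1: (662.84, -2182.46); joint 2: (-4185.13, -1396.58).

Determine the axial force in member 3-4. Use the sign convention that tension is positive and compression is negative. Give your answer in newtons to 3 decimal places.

-1889.735

N=5 nodes, M=7 members, R=3 reactions → 2N=10, M+R=10
member 0 (0-1): L=6.3978, (cx,cy)=(0.3948,0.9188)
member 1 (0-2): L=4.2270, (cx,cy)=(1.0000,0.0000)
member 2 (1-2): L=6.1192, (cx,cy)=(0.2780,-0.9606)
member 3 (1-3): L=3.7701, (cx,cy)=(1.0000,0.0088)
member 4 (2-3): L=6.2626, (cx,cy)=(0.3304,0.9439)
member 5 (2-4): L=4.5730, (cx,cy)=(1.0000,0.0000)
member 6 (3-4): L=6.4195, (cx,cy)=(0.3901,-0.9208)
solve A·x = −loads:
  F[0-1] = -2001.6111 N (compression)
  F[0-2] = -2732.0047 N (compression)
  F[1-2] = -369.8638 N (compression)
  F[1-3] = -1350.3628 N (compression)
  F[2-3] = +1856.0839 N (tension)
  F[2-4] = +737.1133 N (tension)
  F[3-4] = -1889.7351 N (compression)
  Rx@0 = +3522.2900 N
  Ry@0 = +1838.9933 N
  Ry@4 = +1740.0467 N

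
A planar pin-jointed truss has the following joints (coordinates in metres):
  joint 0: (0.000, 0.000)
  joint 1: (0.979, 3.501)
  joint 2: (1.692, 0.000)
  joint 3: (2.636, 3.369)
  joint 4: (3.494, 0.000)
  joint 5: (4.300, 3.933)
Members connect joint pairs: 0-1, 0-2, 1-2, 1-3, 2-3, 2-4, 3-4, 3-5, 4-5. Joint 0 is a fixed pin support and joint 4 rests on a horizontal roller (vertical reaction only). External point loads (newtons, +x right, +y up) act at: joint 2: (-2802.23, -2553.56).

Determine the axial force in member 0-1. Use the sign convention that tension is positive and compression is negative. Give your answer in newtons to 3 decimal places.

N=6 nodes, M=9 members, R=3 reactions → 2N=12, M+R=12
member 0 (0-1): L=3.6353, (cx,cy)=(0.2693,0.9631)
member 1 (0-2): L=1.6920, (cx,cy)=(1.0000,0.0000)
member 2 (1-2): L=3.5729, (cx,cy)=(0.1996,-0.9799)
member 3 (1-3): L=1.6622, (cx,cy)=(0.9968,-0.0794)
member 4 (2-3): L=3.4988, (cx,cy)=(0.2698,0.9629)
member 5 (2-4): L=1.8020, (cx,cy)=(1.0000,0.0000)
member 6 (3-4): L=3.4765, (cx,cy)=(0.2468,-0.9691)
member 7 (3-5): L=1.7570, (cx,cy)=(0.9471,0.3210)
member 8 (4-5): L=4.0147, (cx,cy)=(0.2008,0.9796)
solve A·x = −loads:
  F[0-1] = -1367.4980 N (compression)
  F[0-2] = -2433.9581 N (compression)
  F[1-2] = +1396.6077 N (tension)
  F[1-3] = -649.0281 N (compression)
  F[2-3] = +1230.6859 N (tension)
  F[2-4] = +314.9269 N (tension)
  F[3-4] = -1276.0557 N (compression)
  F[3-5] = -0.0000 N (compression)
  F[4-5] = +0.0000 N (tension)
  Rx@0 = +2802.2300 N
  Ry@0 = +1316.9763 N
  Ry@4 = +1236.5837 N

-1367.498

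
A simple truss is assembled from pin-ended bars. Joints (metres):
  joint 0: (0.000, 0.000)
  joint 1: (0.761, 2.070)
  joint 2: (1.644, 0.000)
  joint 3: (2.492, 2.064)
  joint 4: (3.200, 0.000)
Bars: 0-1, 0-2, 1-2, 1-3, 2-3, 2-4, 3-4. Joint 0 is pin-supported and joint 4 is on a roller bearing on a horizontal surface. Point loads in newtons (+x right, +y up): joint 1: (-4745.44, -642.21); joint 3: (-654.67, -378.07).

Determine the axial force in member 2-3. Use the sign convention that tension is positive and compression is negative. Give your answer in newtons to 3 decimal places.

-3693.803

N=5 nodes, M=7 members, R=3 reactions → 2N=10, M+R=10
member 0 (0-1): L=2.2055, (cx,cy)=(0.3451,0.9386)
member 1 (0-2): L=1.6440, (cx,cy)=(1.0000,0.0000)
member 2 (1-2): L=2.2505, (cx,cy)=(0.3924,-0.9198)
member 3 (1-3): L=1.7310, (cx,cy)=(1.0000,-0.0035)
member 4 (2-3): L=2.2314, (cx,cy)=(0.3800,0.9250)
member 5 (2-4): L=1.5560, (cx,cy)=(1.0000,0.0000)
member 6 (3-4): L=2.1821, (cx,cy)=(0.3245,-0.9459)
solve A·x = −loads:
  F[0-1] = -4331.1051 N (compression)
  F[0-2] = -3905.6453 N (compression)
  F[1-2] = +3714.5426 N (tension)
  F[1-3] = +1793.5351 N (tension)
  F[2-3] = -3693.8026 N (compression)
  F[2-4] = -1044.4444 N (compression)
  F[3-4] = +3218.9749 N (tension)
  Rx@0 = +5400.1100 N
  Ry@0 = +4065.1011 N
  Ry@4 = -3044.8211 N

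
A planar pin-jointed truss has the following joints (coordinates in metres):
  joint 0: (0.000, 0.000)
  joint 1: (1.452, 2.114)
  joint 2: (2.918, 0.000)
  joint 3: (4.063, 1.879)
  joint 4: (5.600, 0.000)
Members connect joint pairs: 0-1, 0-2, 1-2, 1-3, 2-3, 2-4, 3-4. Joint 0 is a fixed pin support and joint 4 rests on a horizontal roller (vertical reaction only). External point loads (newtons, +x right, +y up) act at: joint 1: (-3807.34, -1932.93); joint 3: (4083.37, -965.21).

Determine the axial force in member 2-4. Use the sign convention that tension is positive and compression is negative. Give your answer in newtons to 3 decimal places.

N=5 nodes, M=7 members, R=3 reactions → 2N=10, M+R=10
member 0 (0-1): L=2.5646, (cx,cy)=(0.5662,0.8243)
member 1 (0-2): L=2.9180, (cx,cy)=(1.0000,0.0000)
member 2 (1-2): L=2.5726, (cx,cy)=(0.5699,-0.8217)
member 3 (1-3): L=2.6216, (cx,cy)=(0.9960,-0.0896)
member 4 (2-3): L=2.2004, (cx,cy)=(0.5204,0.8539)
member 5 (2-4): L=2.6820, (cx,cy)=(1.0000,0.0000)
member 6 (3-4): L=2.4276, (cx,cy)=(0.6331,-0.7740)
solve A·x = −loads:
  F[0-1] = -2139.7983 N (compression)
  F[0-2] = +1487.5083 N (tension)
  F[1-2] = -522.7413 N (compression)
  F[1-3] = +2905.4464 N (tension)
  F[2-3] = +503.0302 N (tension)
  F[2-4] = +927.8614 N (tension)
  F[3-4] = -1465.4730 N (compression)
  Rx@0 = -276.0300 N
  Ry@0 = +1763.8189 N
  Ry@4 = +1134.3211 N

927.861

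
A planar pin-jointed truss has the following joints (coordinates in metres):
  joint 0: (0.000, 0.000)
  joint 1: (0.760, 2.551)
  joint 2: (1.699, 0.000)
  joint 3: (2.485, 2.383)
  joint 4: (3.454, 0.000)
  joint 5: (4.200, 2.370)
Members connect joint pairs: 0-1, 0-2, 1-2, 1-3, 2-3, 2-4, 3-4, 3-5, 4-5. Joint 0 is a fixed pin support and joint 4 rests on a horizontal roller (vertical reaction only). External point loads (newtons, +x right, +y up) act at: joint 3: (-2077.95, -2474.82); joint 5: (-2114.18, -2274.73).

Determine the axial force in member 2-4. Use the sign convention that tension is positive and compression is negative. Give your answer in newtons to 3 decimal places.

N=6 nodes, M=9 members, R=3 reactions → 2N=12, M+R=12
member 0 (0-1): L=2.6618, (cx,cy)=(0.2855,0.9584)
member 1 (0-2): L=1.6990, (cx,cy)=(1.0000,0.0000)
member 2 (1-2): L=2.7183, (cx,cy)=(0.3454,-0.9384)
member 3 (1-3): L=1.7332, (cx,cy)=(0.9953,-0.0969)
member 4 (2-3): L=2.5093, (cx,cy)=(0.3132,0.9497)
member 5 (2-4): L=1.7550, (cx,cy)=(1.0000,0.0000)
member 6 (3-4): L=2.5725, (cx,cy)=(0.3767,-0.9263)
member 7 (3-5): L=1.7150, (cx,cy)=(1.0000,-0.0076)
member 8 (4-5): L=2.4846, (cx,cy)=(0.3002,0.9539)
solve A·x = −loads:
  F[0-1] = -3221.3923 N (compression)
  F[0-2] = -3272.3560 N (compression)
  F[1-2] = +3511.1261 N (tension)
  F[1-3] = -2142.7215 N (compression)
  F[2-3] = -3469.6018 N (compression)
  F[2-4] = -972.6900 N (compression)
  F[3-4] = +672.5874 N (tension)
  F[3-5] = -1394.8799 N (compression)
  F[4-5] = -2395.8424 N (compression)
  Rx@0 = +4192.1300 N
  Ry@0 = +3087.2940 N
  Ry@4 = +1662.2560 N

-972.690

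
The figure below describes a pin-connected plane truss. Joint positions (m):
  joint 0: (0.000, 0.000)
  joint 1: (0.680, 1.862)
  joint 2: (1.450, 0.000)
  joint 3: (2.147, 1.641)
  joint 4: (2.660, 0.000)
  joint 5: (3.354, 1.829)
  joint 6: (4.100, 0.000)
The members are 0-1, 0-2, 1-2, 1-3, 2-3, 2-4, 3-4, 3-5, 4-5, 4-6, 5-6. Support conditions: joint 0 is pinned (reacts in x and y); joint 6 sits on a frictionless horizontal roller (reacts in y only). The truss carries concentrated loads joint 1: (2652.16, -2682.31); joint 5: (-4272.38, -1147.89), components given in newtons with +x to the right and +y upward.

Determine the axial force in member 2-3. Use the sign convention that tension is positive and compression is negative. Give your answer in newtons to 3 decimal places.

N=7 nodes, M=11 members, R=3 reactions → 2N=14, M+R=14
member 0 (0-1): L=1.9823, (cx,cy)=(0.3430,0.9393)
member 1 (0-2): L=1.4500, (cx,cy)=(1.0000,0.0000)
member 2 (1-2): L=2.0149, (cx,cy)=(0.3821,-0.9241)
member 3 (1-3): L=1.4836, (cx,cy)=(0.9888,-0.1490)
member 4 (2-3): L=1.7829, (cx,cy)=(0.3909,0.9204)
member 5 (2-4): L=1.2100, (cx,cy)=(1.0000,0.0000)
member 6 (3-4): L=1.7193, (cx,cy)=(0.2984,-0.9544)
member 7 (3-5): L=1.2216, (cx,cy)=(0.9881,0.1539)
member 8 (4-5): L=1.9562, (cx,cy)=(0.3548,0.9350)
member 9 (4-6): L=1.4400, (cx,cy)=(1.0000,0.0000)
member 10 (5-6): L=1.9753, (cx,cy)=(0.3777,-0.9259)
solve A·x = −loads:
  F[0-1] = -3351.0673 N (compression)
  F[0-2] = -470.6736 N (compression)
  F[1-2] = +1198.0361 N (tension)
  F[1-3] = -4307.5958 N (compression)
  F[2-3] = -1202.8322 N (compression)
  F[2-4] = +457.3863 N (tension)
  F[3-4] = -271.0305 N (compression)
  F[3-5] = -4704.9522 N (compression)
  F[4-5] = +276.6811 N (tension)
  F[4-6] = +278.3618 N (tension)
  F[5-6] = -737.0566 N (compression)
  Rx@0 = +1620.2200 N
  Ry@0 = +3147.7286 N
  Ry@6 = +682.4714 N

-1202.832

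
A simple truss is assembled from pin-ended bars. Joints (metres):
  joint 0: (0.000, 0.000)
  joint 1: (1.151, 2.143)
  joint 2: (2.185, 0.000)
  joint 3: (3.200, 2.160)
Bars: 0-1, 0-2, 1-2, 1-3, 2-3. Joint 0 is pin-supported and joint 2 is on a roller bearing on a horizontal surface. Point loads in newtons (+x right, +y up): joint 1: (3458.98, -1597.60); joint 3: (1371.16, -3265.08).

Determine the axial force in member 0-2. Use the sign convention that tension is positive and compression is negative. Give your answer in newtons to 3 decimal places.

1871.449

N=4 nodes, M=5 members, R=3 reactions → 2N=8, M+R=8
member 0 (0-1): L=2.4325, (cx,cy)=(0.4732,0.8810)
member 1 (0-2): L=2.1850, (cx,cy)=(1.0000,0.0000)
member 2 (1-2): L=2.3794, (cx,cy)=(0.4346,-0.9006)
member 3 (1-3): L=2.0491, (cx,cy)=(1.0000,0.0083)
member 4 (2-3): L=2.3866, (cx,cy)=(0.4253,0.9051)
solve A·x = −loads:
  F[0-1] = +6252.9407 N (tension)
  F[0-2] = +1871.4485 N (tension)
  F[1-2] = -7863.3507 N (compression)
  F[1-3] = +2916.9174 N (tension)
  F[2-3] = -3634.3389 N (compression)
  Rx@0 = -4830.1400 N
  Ry@0 = -5508.6671 N
  Ry@2 = +10371.3471 N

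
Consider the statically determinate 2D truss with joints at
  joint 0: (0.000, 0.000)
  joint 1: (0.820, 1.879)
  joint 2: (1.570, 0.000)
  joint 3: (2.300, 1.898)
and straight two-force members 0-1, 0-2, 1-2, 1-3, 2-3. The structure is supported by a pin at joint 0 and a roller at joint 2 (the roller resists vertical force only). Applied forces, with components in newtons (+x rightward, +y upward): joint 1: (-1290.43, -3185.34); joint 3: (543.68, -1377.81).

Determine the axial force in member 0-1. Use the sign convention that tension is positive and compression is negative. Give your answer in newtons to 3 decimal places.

N=4 nodes, M=5 members, R=3 reactions → 2N=8, M+R=8
member 0 (0-1): L=2.0501, (cx,cy)=(0.4000,0.9165)
member 1 (0-2): L=1.5700, (cx,cy)=(1.0000,0.0000)
member 2 (1-2): L=2.0232, (cx,cy)=(0.3707,-0.9287)
member 3 (1-3): L=1.4801, (cx,cy)=(0.9999,0.0128)
member 4 (2-3): L=2.0335, (cx,cy)=(0.3590,0.9333)
solve A·x = −loads:
  F[0-1] = -1929.2011 N (compression)
  F[0-2] = +24.8808 N (tension)
  F[1-2] = -1510.9840 N (compression)
  F[1-3] = +1079.0232 N (tension)
  F[2-3] = -1491.0459 N (compression)
  Rx@0 = +746.7500 N
  Ry@0 = +1768.1637 N
  Ry@2 = +2794.9863 N

-1929.201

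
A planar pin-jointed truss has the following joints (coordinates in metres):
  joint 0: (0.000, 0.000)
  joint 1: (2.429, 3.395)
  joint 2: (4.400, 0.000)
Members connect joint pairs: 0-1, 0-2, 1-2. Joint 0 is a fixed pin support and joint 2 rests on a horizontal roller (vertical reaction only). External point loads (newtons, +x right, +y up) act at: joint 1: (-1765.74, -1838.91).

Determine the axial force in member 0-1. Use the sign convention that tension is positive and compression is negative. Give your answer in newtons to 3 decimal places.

N=3 nodes, M=3 members, R=3 reactions → 2N=6, M+R=6
member 0 (0-1): L=4.1745, (cx,cy)=(0.5819,0.8133)
member 1 (0-2): L=4.4000, (cx,cy)=(1.0000,0.0000)
member 2 (1-2): L=3.9257, (cx,cy)=(0.5021,-0.8648)
solve A·x = −loads:
  F[0-1] = -2688.0988 N (compression)
  F[0-2] = -201.6092 N (compression)
  F[1-2] = +401.5478 N (tension)
  Rx@0 = +1765.7400 N
  Ry@0 = +2186.1770 N
  Ry@2 = -347.2670 N

-2688.099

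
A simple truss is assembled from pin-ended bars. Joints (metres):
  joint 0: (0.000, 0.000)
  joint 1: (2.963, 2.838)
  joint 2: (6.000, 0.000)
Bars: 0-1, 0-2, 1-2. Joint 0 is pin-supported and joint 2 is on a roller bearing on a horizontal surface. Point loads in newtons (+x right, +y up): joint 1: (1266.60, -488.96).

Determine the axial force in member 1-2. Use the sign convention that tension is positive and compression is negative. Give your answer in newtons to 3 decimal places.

-1231.123

N=3 nodes, M=3 members, R=3 reactions → 2N=6, M+R=6
member 0 (0-1): L=4.1029, (cx,cy)=(0.7222,0.6917)
member 1 (0-2): L=6.0000, (cx,cy)=(1.0000,0.0000)
member 2 (1-2): L=4.1566, (cx,cy)=(0.7306,-0.6828)
solve A·x = −loads:
  F[0-1] = +508.3154 N (tension)
  F[0-2] = +899.5069 N (tension)
  F[1-2] = -1231.1234 N (compression)
  Rx@0 = -1266.6000 N
  Ry@0 = -351.6065 N
  Ry@2 = +840.5665 N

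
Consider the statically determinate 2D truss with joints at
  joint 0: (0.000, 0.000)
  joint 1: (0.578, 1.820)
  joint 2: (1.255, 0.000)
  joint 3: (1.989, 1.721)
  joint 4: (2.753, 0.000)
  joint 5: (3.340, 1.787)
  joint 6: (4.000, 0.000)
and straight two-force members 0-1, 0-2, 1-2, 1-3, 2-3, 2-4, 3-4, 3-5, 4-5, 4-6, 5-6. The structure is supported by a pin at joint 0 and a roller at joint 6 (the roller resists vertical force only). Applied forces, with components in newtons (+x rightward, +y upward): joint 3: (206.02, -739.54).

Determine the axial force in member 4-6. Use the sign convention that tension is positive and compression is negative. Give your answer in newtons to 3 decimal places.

N=7 nodes, M=11 members, R=3 reactions → 2N=14, M+R=14
member 0 (0-1): L=1.9096, (cx,cy)=(0.3027,0.9531)
member 1 (0-2): L=1.2550, (cx,cy)=(1.0000,0.0000)
member 2 (1-2): L=1.9418, (cx,cy)=(0.3486,-0.9373)
member 3 (1-3): L=1.4145, (cx,cy)=(0.9975,-0.0700)
member 4 (2-3): L=1.8710, (cx,cy)=(0.3923,0.9198)
member 5 (2-4): L=1.4980, (cx,cy)=(1.0000,0.0000)
member 6 (3-4): L=1.8830, (cx,cy)=(0.4057,-0.9140)
member 7 (3-5): L=1.3526, (cx,cy)=(0.9988,0.0488)
member 8 (4-5): L=1.8809, (cx,cy)=(0.3121,0.9501)
member 9 (4-6): L=1.2470, (cx,cy)=(1.0000,0.0000)
member 10 (5-6): L=1.9050, (cx,cy)=(0.3465,-0.9381)
solve A·x = −loads:
  F[0-1] = -297.1004 N (compression)
  F[0-2] = +295.9478 N (tension)
  F[1-2] = +317.1282 N (tension)
  F[1-3] = -200.9840 N (compression)
  F[2-3] = -323.1349 N (compression)
  F[2-4] = +533.2788 N (tension)
  F[3-4] = -516.6247 N (compression)
  F[3-5] = -324.0473 N (compression)
  F[4-5] = +497.0105 N (tension)
  F[4-6] = +168.5553 N (tension)
  F[5-6] = -486.5083 N (compression)
  Rx@0 = -206.0200 N
  Ry@0 = +283.1636 N
  Ry@6 = +456.3764 N

168.555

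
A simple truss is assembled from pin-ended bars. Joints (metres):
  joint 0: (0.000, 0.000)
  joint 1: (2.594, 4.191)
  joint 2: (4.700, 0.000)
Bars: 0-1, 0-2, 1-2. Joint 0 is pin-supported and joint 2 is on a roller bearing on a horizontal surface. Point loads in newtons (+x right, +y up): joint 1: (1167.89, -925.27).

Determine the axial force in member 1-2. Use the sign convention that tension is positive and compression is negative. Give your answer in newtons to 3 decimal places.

-1737.021

N=3 nodes, M=3 members, R=3 reactions → 2N=6, M+R=6
member 0 (0-1): L=4.9288, (cx,cy)=(0.5263,0.8503)
member 1 (0-2): L=4.7000, (cx,cy)=(1.0000,0.0000)
member 2 (1-2): L=4.6904, (cx,cy)=(0.4490,-0.8935)
solve A·x = −loads:
  F[0-1] = +737.1602 N (tension)
  F[0-2] = +779.9287 N (tension)
  F[1-2] = -1737.0210 N (compression)
  Rx@0 = -1167.8900 N
  Ry@0 = -626.8103 N
  Ry@2 = +1552.0803 N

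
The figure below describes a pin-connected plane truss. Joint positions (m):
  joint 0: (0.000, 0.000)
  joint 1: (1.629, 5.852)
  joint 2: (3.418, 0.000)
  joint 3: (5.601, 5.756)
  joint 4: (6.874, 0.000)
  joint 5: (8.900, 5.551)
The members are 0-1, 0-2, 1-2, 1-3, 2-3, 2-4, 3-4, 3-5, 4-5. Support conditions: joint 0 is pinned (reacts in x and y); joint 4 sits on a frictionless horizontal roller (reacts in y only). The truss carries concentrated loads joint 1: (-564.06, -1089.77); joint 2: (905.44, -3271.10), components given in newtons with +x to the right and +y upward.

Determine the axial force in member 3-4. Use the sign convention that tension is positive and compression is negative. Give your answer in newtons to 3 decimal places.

N=6 nodes, M=9 members, R=3 reactions → 2N=12, M+R=12
member 0 (0-1): L=6.0745, (cx,cy)=(0.2682,0.9634)
member 1 (0-2): L=3.4180, (cx,cy)=(1.0000,0.0000)
member 2 (1-2): L=6.1193, (cx,cy)=(0.2924,-0.9563)
member 3 (1-3): L=3.9732, (cx,cy)=(0.9997,-0.0242)
member 4 (2-3): L=6.1561, (cx,cy)=(0.3546,0.9350)
member 5 (2-4): L=3.4560, (cx,cy)=(1.0000,0.0000)
member 6 (3-4): L=5.8951, (cx,cy)=(0.2159,-0.9764)
member 7 (3-5): L=3.3054, (cx,cy)=(0.9981,-0.0620)
member 8 (4-5): L=5.9092, (cx,cy)=(0.3429,0.9394)
solve A·x = −loads:
  F[0-1] = -3068.7076 N (compression)
  F[0-2] = +1164.3160 N (tension)
  F[1-2] = +1972.9282 N (tension)
  F[1-3] = -835.9084 N (compression)
  F[2-3] = +1480.5840 N (tension)
  F[2-4] = +310.6342 N (tension)
  F[3-4] = -1438.5044 N (compression)
  F[3-5] = +0.0000 N (tension)
  F[4-5] = -0.0000 N (compression)
  Rx@0 = -341.3800 N
  Ry@0 = +2956.3056 N
  Ry@4 = +1404.5644 N

-1438.504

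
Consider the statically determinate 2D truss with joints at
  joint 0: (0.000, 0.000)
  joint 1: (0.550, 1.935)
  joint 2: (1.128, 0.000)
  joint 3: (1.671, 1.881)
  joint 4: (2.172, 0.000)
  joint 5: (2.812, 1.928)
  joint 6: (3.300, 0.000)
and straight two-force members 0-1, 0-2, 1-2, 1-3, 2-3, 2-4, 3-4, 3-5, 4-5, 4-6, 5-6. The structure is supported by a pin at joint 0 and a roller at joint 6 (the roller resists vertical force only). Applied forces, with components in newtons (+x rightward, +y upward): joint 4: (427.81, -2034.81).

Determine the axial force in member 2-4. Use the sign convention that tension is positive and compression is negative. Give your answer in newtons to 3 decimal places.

N=7 nodes, M=11 members, R=3 reactions → 2N=14, M+R=14
member 0 (0-1): L=2.0116, (cx,cy)=(0.2734,0.9619)
member 1 (0-2): L=1.1280, (cx,cy)=(1.0000,0.0000)
member 2 (1-2): L=2.0195, (cx,cy)=(0.2862,-0.9582)
member 3 (1-3): L=1.1223, (cx,cy)=(0.9988,-0.0481)
member 4 (2-3): L=1.9578, (cx,cy)=(0.2774,0.9608)
member 5 (2-4): L=1.0440, (cx,cy)=(1.0000,0.0000)
member 6 (3-4): L=1.9466, (cx,cy)=(0.2574,-0.9663)
member 7 (3-5): L=1.1420, (cx,cy)=(0.9992,0.0412)
member 8 (4-5): L=2.0314, (cx,cy)=(0.3150,0.9491)
member 9 (4-6): L=1.1280, (cx,cy)=(1.0000,0.0000)
member 10 (5-6): L=1.9888, (cx,cy)=(0.2454,-0.9694)
solve A·x = −loads:
  F[0-1] = -723.0859 N (compression)
  F[0-2] = +625.5073 N (tension)
  F[1-2] = +746.5840 N (tension)
  F[1-3] = -411.8556 N (compression)
  F[2-3] = -744.5619 N (compression)
  F[2-4] = +1045.6936 N (tension)
  F[3-4] = +685.9188 N (tension)
  F[3-5] = -795.0956 N (compression)
  F[4-5] = +1445.6147 N (tension)
  F[4-6] = +338.9866 N (tension)
  F[5-6] = -1381.5098 N (compression)
  Rx@0 = -427.8100 N
  Ry@0 = +695.5351 N
  Ry@6 = +1339.2749 N

1045.694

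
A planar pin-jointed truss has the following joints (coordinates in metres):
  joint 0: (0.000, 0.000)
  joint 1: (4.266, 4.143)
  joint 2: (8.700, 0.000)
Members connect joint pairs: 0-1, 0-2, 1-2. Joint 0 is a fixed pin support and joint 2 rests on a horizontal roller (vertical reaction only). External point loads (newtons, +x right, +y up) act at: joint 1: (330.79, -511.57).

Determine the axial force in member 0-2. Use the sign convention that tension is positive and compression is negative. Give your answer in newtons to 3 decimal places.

N=3 nodes, M=3 members, R=3 reactions → 2N=6, M+R=6
member 0 (0-1): L=5.9467, (cx,cy)=(0.7174,0.6967)
member 1 (0-2): L=8.7000, (cx,cy)=(1.0000,0.0000)
member 2 (1-2): L=6.0683, (cx,cy)=(0.7307,-0.6827)
solve A·x = −loads:
  F[0-1] = -148.1289 N (compression)
  F[0-2] = +437.0537 N (tension)
  F[1-2] = -598.1489 N (compression)
  Rx@0 = -330.7900 N
  Ry@0 = +103.1998 N
  Ry@2 = +408.3702 N

437.054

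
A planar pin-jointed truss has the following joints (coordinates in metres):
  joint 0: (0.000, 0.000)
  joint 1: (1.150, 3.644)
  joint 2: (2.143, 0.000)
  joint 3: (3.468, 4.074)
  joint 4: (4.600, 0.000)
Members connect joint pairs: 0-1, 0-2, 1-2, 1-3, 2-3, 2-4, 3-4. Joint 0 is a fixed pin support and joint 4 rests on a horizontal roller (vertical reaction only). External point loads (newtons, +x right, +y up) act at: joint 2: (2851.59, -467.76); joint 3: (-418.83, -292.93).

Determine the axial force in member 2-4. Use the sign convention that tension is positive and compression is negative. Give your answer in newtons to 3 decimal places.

18.845

N=5 nodes, M=7 members, R=3 reactions → 2N=10, M+R=10
member 0 (0-1): L=3.8212, (cx,cy)=(0.3010,0.9536)
member 1 (0-2): L=2.1430, (cx,cy)=(1.0000,0.0000)
member 2 (1-2): L=3.7769, (cx,cy)=(0.2629,-0.9648)
member 3 (1-3): L=2.3575, (cx,cy)=(0.9832,0.1824)
member 4 (2-3): L=4.2841, (cx,cy)=(0.3093,0.9510)
member 5 (2-4): L=2.4570, (cx,cy)=(1.0000,0.0000)
member 6 (3-4): L=4.2283, (cx,cy)=(0.2677,-0.9635)
solve A·x = −loads:
  F[0-1] = -726.5533 N (compression)
  F[0-2] = +2651.4206 N (tension)
  F[1-2] = +643.5597 N (tension)
  F[1-3] = -394.4797 N (compression)
  F[2-3] = -161.0552 N (compression)
  F[2-4] = +18.8448 N (tension)
  F[3-4] = -70.3906 N (compression)
  Rx@0 = -2432.7600 N
  Ry@0 = +692.8688 N
  Ry@4 = +67.8212 N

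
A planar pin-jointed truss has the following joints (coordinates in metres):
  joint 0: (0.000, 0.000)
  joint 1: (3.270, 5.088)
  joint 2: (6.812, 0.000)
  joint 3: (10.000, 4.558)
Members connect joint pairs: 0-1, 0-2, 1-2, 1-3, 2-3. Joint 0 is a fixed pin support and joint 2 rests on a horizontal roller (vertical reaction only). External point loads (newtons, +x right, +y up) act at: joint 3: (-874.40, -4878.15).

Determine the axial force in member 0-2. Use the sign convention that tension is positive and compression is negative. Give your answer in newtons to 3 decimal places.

-1965.615

N=4 nodes, M=5 members, R=3 reactions → 2N=8, M+R=8
member 0 (0-1): L=6.0482, (cx,cy)=(0.5407,0.8412)
member 1 (0-2): L=6.8120, (cx,cy)=(1.0000,0.0000)
member 2 (1-2): L=6.1995, (cx,cy)=(0.5713,-0.8207)
member 3 (1-3): L=6.7508, (cx,cy)=(0.9969,-0.0785)
member 4 (2-3): L=5.5623, (cx,cy)=(0.5731,0.8195)
solve A·x = −loads:
  F[0-1] = +2018.3112 N (tension)
  F[0-2] = -1965.6147 N (compression)
  F[1-2] = -2299.5721 N (compression)
  F[1-3] = +2412.4953 N (tension)
  F[2-3] = -5721.8129 N (compression)
  Rx@0 = +874.4000 N
  Ry@0 = -1697.8900 N
  Ry@2 = +6576.0400 N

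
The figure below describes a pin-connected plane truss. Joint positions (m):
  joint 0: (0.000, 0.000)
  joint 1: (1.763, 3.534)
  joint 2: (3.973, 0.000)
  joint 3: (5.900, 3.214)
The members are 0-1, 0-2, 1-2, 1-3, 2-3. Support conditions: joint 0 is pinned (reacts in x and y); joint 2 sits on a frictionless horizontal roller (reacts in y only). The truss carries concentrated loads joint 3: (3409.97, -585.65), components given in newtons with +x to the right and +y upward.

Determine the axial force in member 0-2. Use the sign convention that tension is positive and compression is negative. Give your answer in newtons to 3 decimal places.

1892.121

N=4 nodes, M=5 members, R=3 reactions → 2N=8, M+R=8
member 0 (0-1): L=3.9493, (cx,cy)=(0.4464,0.8948)
member 1 (0-2): L=3.9730, (cx,cy)=(1.0000,0.0000)
member 2 (1-2): L=4.1681, (cx,cy)=(0.5302,-0.8479)
member 3 (1-3): L=4.1494, (cx,cy)=(0.9970,-0.0771)
member 4 (2-3): L=3.7474, (cx,cy)=(0.5142,0.8577)
solve A·x = −loads:
  F[0-1] = +3400.1750 N (tension)
  F[0-2] = +1892.1212 N (tension)
  F[1-2] = -3916.4504 N (compression)
  F[1-3] = +3605.1448 N (tension)
  F[2-3] = -358.6744 N (compression)
  Rx@0 = -3409.9700 N
  Ry@0 = -3042.5852 N
  Ry@2 = +3628.2352 N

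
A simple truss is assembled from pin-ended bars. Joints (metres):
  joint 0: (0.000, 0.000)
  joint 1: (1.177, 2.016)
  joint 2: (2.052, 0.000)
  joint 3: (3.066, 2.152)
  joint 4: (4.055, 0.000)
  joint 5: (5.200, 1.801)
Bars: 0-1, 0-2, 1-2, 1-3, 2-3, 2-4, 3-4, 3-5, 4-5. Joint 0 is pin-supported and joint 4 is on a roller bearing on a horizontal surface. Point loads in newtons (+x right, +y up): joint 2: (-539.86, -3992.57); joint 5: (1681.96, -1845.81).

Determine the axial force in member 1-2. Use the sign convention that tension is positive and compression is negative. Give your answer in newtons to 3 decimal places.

712.849

N=6 nodes, M=9 members, R=3 reactions → 2N=12, M+R=12
member 0 (0-1): L=2.3344, (cx,cy)=(0.5042,0.8636)
member 1 (0-2): L=2.0520, (cx,cy)=(1.0000,0.0000)
member 2 (1-2): L=2.1977, (cx,cy)=(0.3981,-0.9173)
member 3 (1-3): L=1.8939, (cx,cy)=(0.9974,0.0718)
member 4 (2-3): L=2.3789, (cx,cy)=(0.4262,0.9046)
member 5 (2-4): L=2.0030, (cx,cy)=(1.0000,0.0000)
member 6 (3-4): L=2.3684, (cx,cy)=(0.4176,-0.9086)
member 7 (3-5): L=2.1627, (cx,cy)=(0.9867,-0.1623)
member 8 (4-5): L=2.1342, (cx,cy)=(0.5365,0.8439)
solve A·x = −loads:
  F[0-1] = -815.1238 N (compression)
  F[0-2] = +1553.0778 N (tension)
  F[1-2] = +712.8486 N (tension)
  F[1-3] = -696.5923 N (compression)
  F[2-3] = +3690.7188 N (tension)
  F[2-4] = +803.6133 N (tension)
  F[3-4] = -4087.2564 N (compression)
  F[3-5] = +2619.8587 N (tension)
  F[4-5] = -1683.3999 N (compression)
  Rx@0 = -1142.1000 N
  Ry@0 = +703.9347 N
  Ry@4 = +5134.4453 N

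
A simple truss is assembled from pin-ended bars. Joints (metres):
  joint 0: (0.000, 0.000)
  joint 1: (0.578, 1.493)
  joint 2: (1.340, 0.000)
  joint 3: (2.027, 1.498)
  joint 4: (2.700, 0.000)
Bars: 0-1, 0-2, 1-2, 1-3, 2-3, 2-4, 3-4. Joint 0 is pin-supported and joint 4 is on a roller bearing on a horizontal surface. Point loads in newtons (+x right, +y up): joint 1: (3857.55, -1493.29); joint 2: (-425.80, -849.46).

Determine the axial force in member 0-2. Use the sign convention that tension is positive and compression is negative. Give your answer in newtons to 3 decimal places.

N=5 nodes, M=7 members, R=3 reactions → 2N=10, M+R=10
member 0 (0-1): L=1.6010, (cx,cy)=(0.3610,0.9326)
member 1 (0-2): L=1.3400, (cx,cy)=(1.0000,0.0000)
member 2 (1-2): L=1.6762, (cx,cy)=(0.4546,-0.8907)
member 3 (1-3): L=1.4490, (cx,cy)=(1.0000,0.0035)
member 4 (2-3): L=1.6480, (cx,cy)=(0.4169,0.9090)
member 5 (2-4): L=1.3600, (cx,cy)=(1.0000,0.0000)
member 6 (3-4): L=1.6422, (cx,cy)=(0.4098,-0.9122)
solve A·x = −loads:
  F[0-1] = +570.0372 N (tension)
  F[0-2] = +3225.9499 N (tension)
  F[1-2] = -2283.4903 N (compression)
  F[1-3] = -2613.7001 N (compression)
  F[2-3] = +3172.1210 N (tension)
  F[2-4] = +1291.3427 N (tension)
  F[3-4] = -3151.0952 N (compression)
  Rx@0 = -3431.7500 N
  Ry@0 = -531.5908 N
  Ry@4 = +2874.3408 N

3225.950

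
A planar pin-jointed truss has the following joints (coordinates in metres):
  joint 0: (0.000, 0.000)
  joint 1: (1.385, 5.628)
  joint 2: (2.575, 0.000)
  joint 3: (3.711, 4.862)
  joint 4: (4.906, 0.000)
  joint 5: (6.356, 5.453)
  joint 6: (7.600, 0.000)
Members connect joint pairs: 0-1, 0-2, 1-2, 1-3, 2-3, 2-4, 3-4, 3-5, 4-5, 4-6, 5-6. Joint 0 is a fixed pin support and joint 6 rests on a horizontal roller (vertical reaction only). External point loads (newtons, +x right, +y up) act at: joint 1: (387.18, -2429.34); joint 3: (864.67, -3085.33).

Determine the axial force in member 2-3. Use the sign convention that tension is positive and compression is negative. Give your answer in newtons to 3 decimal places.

-711.499

N=7 nodes, M=11 members, R=3 reactions → 2N=14, M+R=14
member 0 (0-1): L=5.7959, (cx,cy)=(0.2390,0.9710)
member 1 (0-2): L=2.5750, (cx,cy)=(1.0000,0.0000)
member 2 (1-2): L=5.7524, (cx,cy)=(0.2069,-0.9784)
member 3 (1-3): L=2.4489, (cx,cy)=(0.9498,-0.3128)
member 4 (2-3): L=4.9929, (cx,cy)=(0.2275,0.9738)
member 5 (2-4): L=2.3310, (cx,cy)=(1.0000,0.0000)
member 6 (3-4): L=5.0067, (cx,cy)=(0.2387,-0.9711)
member 7 (3-5): L=2.7102, (cx,cy)=(0.9759,0.2181)
member 8 (4-5): L=5.6425, (cx,cy)=(0.2570,0.9664)
member 9 (4-6): L=2.6940, (cx,cy)=(1.0000,0.0000)
member 10 (5-6): L=5.5931, (cx,cy)=(0.2224,-0.9750)
solve A·x = −loads:
  F[0-1] = -2806.8598 N (compression)
  F[0-2] = +1922.5814 N (tension)
  F[1-2] = +708.1570 N (tension)
  F[1-3] = -1268.0366 N (compression)
  F[2-3] = -711.4989 N (compression)
  F[2-4] = +2230.9579 N (tension)
  F[3-4] = -3209.2158 N (compression)
  F[3-5] = -1501.1068 N (compression)
  F[4-5] = +3224.7608 N (tension)
  F[4-6] = +636.2873 N (tension)
  F[5-6] = -2860.7857 N (compression)
  Rx@0 = -1251.8500 N
  Ry@0 = +2725.5424 N
  Ry@6 = +2789.1276 N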